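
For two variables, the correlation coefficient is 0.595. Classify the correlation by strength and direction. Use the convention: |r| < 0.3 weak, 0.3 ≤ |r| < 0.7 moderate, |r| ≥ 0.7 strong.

r = 0.595 > 0 so the relationship is positive.
|r| = 0.595, which falls in the moderate range.

moderate positive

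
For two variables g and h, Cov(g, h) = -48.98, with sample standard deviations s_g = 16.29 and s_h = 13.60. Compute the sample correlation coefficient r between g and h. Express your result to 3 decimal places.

r = Cov(g,h) / (s_g · s_h) = -48.98 / (16.29 × 13.60)
  = -48.98 / 221.5440 ≈ -0.221

-0.221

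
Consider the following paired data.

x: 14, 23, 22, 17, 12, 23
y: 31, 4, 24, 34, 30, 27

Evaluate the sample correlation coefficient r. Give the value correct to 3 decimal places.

-0.616

n = 6, Σx = 111, Σy = 150, Σx² = 2171, Σy² = 4338, Σxy = 2613
nΣxy − ΣxΣy = 15678 − 16650 = -972
nΣx² − (Σx)² = 13026 − 12321 = 705; nΣy² − (Σy)² = 26028 − 22500 = 3528
r = -972 / √(705 × 3528) = -972 / 1577.0986 ≈ -0.616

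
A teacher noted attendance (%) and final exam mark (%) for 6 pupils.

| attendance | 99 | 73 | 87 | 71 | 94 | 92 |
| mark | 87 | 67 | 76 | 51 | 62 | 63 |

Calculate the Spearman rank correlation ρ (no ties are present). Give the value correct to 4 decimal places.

Rank attendance: 6, 2, 3, 1, 5, 4
Rank mark: 6, 4, 5, 1, 2, 3
d = rank(attendance) − rank(mark): 0, -2, -2, 0, 3, 1; Σd² = 18
ρ = 1 − 6Σd² / [n(n²−1)] = 1 − 6×18 / (6×35) = 1 − 108/210 ≈ 0.4857

0.4857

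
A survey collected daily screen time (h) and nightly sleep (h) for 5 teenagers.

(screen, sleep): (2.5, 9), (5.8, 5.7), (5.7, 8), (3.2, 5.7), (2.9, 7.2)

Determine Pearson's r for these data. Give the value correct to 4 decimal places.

-0.3065

n = 5, Σx = 20.1, Σy = 35.6, Σx² = 91.03, Σy² = 261.82, Σxy = 140.28
nΣxy − ΣxΣy = 701.4 − 715.56 = -14.16
nΣx² − (Σx)² = 455.15 − 404.01 = 51.14; nΣy² − (Σy)² = 1309.1 − 1267.36 = 41.74
r = -14.16 / √(51.14 × 41.74) = -14.16 / 46.2016 ≈ -0.3065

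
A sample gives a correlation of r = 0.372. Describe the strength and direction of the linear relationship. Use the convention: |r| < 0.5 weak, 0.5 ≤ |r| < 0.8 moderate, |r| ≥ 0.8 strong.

weak positive

r = 0.372 > 0 so the relationship is positive.
|r| = 0.372, which falls in the weak range.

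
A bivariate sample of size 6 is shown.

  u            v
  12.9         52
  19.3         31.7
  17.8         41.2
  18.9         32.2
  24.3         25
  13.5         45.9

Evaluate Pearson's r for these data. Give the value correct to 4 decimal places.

-0.9557

n = 6, Σu = 106.7, Σv = 228, Σu² = 1985.69, Σv² = 9174.98, Σuv = 3851.7
nΣuv − ΣuΣv = 23110.2 − 24327.6 = -1217.4
nΣu² − (Σu)² = 11914.14 − 11384.89 = 529.25; nΣv² − (Σv)² = 55049.88 − 51984 = 3065.88
r = -1217.4 / √(529.25 × 3065.88) = -1217.4 / 1273.8198 ≈ -0.9557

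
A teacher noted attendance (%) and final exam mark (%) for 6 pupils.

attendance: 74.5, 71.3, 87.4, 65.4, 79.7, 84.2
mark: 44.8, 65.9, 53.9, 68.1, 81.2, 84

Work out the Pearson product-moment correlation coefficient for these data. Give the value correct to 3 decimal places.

0.118

n = 6, Σx = 462.5, Σy = 397.9, Σx² = 35991.59, Σy² = 27542.11, Σxy = 30745.31
nΣxy − ΣxΣy = 184471.86 − 184028.75 = 443.11
nΣx² − (Σx)² = 215949.54 − 213906.25 = 2043.29; nΣy² − (Σy)² = 165252.66 − 158324.41 = 6928.25
r = 443.11 / √(2043.29 × 6928.25) = 443.11 / 3762.5024 ≈ 0.118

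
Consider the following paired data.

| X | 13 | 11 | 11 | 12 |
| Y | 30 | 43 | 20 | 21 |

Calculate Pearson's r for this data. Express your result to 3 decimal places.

-0.147

n = 4, ΣX = 47, ΣY = 114, ΣX² = 555, ΣY² = 3590, ΣXY = 1335
nΣXY − ΣXΣY = 5340 − 5358 = -18
nΣX² − (ΣX)² = 2220 − 2209 = 11; nΣY² − (ΣY)² = 14360 − 12996 = 1364
r = -18 / √(11 × 1364) = -18 / 122.4908 ≈ -0.147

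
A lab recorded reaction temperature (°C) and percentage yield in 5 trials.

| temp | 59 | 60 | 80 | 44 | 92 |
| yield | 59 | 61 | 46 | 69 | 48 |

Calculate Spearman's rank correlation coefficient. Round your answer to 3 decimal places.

Rank temp: 2, 3, 4, 1, 5
Rank yield: 3, 4, 1, 5, 2
d = rank(temp) − rank(yield): -1, -1, 3, -4, 3; Σd² = 36
ρ = 1 − 6Σd² / [n(n²−1)] = 1 − 6×36 / (5×24) = 1 − 216/120 ≈ -0.800

-0.800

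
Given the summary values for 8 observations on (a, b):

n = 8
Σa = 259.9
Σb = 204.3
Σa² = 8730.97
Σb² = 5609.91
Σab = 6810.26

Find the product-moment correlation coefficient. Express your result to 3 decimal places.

0.515

r = (nΣab − ΣaΣb) / √[(nΣa² − (Σa)²)(nΣb² − (Σb)²)]
Numerator: 8×6810.26 − 259.9×204.3 = 1384.51
Denominator: √[(69847.76 − 67548.01)(44879.28 − 41738.49)] = √[2299.75 × 3140.79] = 2687.5699
r = 1384.51 / 2687.5699 ≈ 0.515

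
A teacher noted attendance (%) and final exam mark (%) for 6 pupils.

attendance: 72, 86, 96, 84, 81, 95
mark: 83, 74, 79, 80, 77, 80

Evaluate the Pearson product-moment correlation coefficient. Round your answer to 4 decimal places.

n = 6, Σx = 514, Σy = 473, Σx² = 44438, Σy² = 37335, Σxy = 40481
nΣxy − ΣxΣy = 242886 − 243122 = -236
nΣx² − (Σx)² = 266628 − 264196 = 2432; nΣy² − (Σy)² = 224010 − 223729 = 281
r = -236 / √(2432 × 281) = -236 / 826.6753 ≈ -0.2855

-0.2855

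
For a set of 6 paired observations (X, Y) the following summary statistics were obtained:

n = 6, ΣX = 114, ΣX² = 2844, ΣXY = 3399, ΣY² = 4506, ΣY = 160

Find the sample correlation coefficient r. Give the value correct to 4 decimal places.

r = (nΣXY − ΣXΣY) / √[(nΣX² − (ΣX)²)(nΣY² − (ΣY)²)]
Numerator: 6×3399 − 114×160 = 2154
Denominator: √[(17064 − 12996)(27036 − 25600)] = √[4068 × 1436] = 2416.9501
r = 2154 / 2416.9501 ≈ 0.8912

0.8912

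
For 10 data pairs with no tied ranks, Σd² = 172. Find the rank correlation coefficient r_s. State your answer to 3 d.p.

-0.042

ρ = 1 − 6Σd² / [n(n²−1)] = 1 − 6×172 / (10×99)
  = 1 − 1032/990 = 1 − 1.0424 ≈ -0.042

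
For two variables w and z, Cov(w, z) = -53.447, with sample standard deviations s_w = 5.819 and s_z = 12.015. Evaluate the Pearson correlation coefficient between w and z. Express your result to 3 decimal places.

-0.764

r = Cov(w,z) / (s_w · s_z) = -53.447 / (5.819 × 12.015)
  = -53.447 / 69.9153 ≈ -0.764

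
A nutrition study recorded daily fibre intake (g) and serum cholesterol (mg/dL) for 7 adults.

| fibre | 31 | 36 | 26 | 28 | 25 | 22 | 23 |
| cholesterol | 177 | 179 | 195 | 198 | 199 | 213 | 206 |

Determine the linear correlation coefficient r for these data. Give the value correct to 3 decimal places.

-0.917

n = 7, Σx = 191, Σy = 1367, Σx² = 5355, Σy² = 268005, Σxy = 36944
nΣxy − ΣxΣy = 258608 − 261097 = -2489
nΣx² − (Σx)² = 37485 − 36481 = 1004; nΣy² − (Σy)² = 1876035 − 1868689 = 7346
r = -2489 / √(1004 × 7346) = -2489 / 2715.7658 ≈ -0.917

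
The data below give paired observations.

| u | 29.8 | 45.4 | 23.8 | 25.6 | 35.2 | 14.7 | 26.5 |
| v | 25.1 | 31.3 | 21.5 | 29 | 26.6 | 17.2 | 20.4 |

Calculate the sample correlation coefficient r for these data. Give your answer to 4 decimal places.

0.8290

n = 7, Σu = 201, Σv = 171.1, Σu² = 6328.38, Σv² = 4332.51, Σuv = 5152.86
nΣuv − ΣuΣv = 36070.02 − 34391.1 = 1678.92
nΣu² − (Σu)² = 44298.66 − 40401 = 3897.66; nΣv² − (Σv)² = 30327.57 − 29275.21 = 1052.36
r = 1678.92 / √(3897.66 × 1052.36) = 1678.92 / 2025.2757 ≈ 0.8290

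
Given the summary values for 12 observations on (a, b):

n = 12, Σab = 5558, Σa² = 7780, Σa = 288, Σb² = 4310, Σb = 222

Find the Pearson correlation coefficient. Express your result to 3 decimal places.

0.548

r = (nΣab − ΣaΣb) / √[(nΣa² − (Σa)²)(nΣb² − (Σb)²)]
Numerator: 12×5558 − 288×222 = 2760
Denominator: √[(93360 − 82944)(51720 − 49284)] = √[10416 × 2436] = 5037.1992
r = 2760 / 5037.1992 ≈ 0.548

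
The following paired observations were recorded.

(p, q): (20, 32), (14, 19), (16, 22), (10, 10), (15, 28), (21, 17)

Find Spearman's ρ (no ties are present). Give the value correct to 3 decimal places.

Rank p: 5, 2, 4, 1, 3, 6
Rank q: 6, 3, 4, 1, 5, 2
d = rank(p) − rank(q): -1, -1, 0, 0, -2, 4; Σd² = 22
ρ = 1 − 6Σd² / [n(n²−1)] = 1 − 6×22 / (6×35) = 1 − 132/210 ≈ 0.371

0.371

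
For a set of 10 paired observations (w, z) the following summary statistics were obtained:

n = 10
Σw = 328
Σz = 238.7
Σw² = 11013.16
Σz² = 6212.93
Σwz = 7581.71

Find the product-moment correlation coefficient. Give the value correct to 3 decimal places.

-0.684

r = (nΣwz − ΣwΣz) / √[(nΣw² − (Σw)²)(nΣz² − (Σz)²)]
Numerator: 10×7581.71 − 328×238.7 = -2476.5
Denominator: √[(110131.6 − 107584)(62129.3 − 56977.69)] = √[2547.6 × 5151.61] = 3622.7395
r = -2476.5 / 3622.7395 ≈ -0.684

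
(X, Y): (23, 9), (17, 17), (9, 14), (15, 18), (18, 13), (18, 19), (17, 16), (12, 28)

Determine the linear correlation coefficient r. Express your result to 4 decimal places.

-0.5166

n = 8, ΣX = 129, ΣY = 134, ΣX² = 2205, ΣY² = 2460, ΣXY = 2076
nΣXY − ΣXΣY = 16608 − 17286 = -678
nΣX² − (ΣX)² = 17640 − 16641 = 999; nΣY² − (ΣY)² = 19680 − 17956 = 1724
r = -678 / √(999 × 1724) = -678 / 1312.3551 ≈ -0.5166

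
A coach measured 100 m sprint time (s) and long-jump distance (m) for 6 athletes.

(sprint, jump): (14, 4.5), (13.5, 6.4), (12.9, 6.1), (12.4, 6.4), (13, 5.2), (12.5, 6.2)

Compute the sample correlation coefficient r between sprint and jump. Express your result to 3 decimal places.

-0.672

n = 6, Σx = 78.3, Σy = 34.8, Σx² = 1023.67, Σy² = 204.86, Σxy = 452.55
nΣxy − ΣxΣy = 2715.3 − 2724.84 = -9.54
nΣx² − (Σx)² = 6142.02 − 6130.89 = 11.13; nΣy² − (Σy)² = 1229.16 − 1211.04 = 18.12
r = -9.54 / √(11.13 × 18.12) = -9.54 / 14.2013 ≈ -0.672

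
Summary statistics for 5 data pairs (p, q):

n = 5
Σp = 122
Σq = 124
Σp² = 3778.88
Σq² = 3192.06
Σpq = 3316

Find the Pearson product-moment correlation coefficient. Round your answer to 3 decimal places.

0.949

r = (nΣpq − ΣpΣq) / √[(nΣp² − (Σp)²)(nΣq² − (Σq)²)]
Numerator: 5×3316 − 122×124 = 1452
Denominator: √[(18894.4 − 14884)(15960.3 − 15376)] = √[4010.4 × 584.3] = 1530.7765
r = 1452 / 1530.7765 ≈ 0.949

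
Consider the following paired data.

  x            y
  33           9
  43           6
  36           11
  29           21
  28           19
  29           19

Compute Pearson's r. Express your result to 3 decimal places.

n = 6, Σx = 198, Σy = 85, Σx² = 6700, Σy² = 1401, Σxy = 2643
nΣxy − ΣxΣy = 15858 − 16830 = -972
nΣx² − (Σx)² = 40200 − 39204 = 996; nΣy² − (Σy)² = 8406 − 7225 = 1181
r = -972 / √(996 × 1181) = -972 / 1084.5626 ≈ -0.896

-0.896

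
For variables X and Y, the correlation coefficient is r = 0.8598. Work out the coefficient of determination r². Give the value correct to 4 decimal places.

0.7393

r² = (0.8598)² = 0.7393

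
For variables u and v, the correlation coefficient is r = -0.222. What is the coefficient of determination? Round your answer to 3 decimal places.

0.049

r² = (-0.222)² = 0.049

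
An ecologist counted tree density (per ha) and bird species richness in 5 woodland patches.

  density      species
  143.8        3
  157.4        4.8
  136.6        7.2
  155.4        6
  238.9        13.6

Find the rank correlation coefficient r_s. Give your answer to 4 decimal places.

0.3000

Rank density: 2, 4, 1, 3, 5
Rank species: 1, 2, 4, 3, 5
d = rank(density) − rank(species): 1, 2, -3, 0, 0; Σd² = 14
ρ = 1 − 6Σd² / [n(n²−1)] = 1 − 6×14 / (5×24) = 1 − 84/120 ≈ 0.3000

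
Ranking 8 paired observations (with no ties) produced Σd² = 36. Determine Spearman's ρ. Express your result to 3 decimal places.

0.571

ρ = 1 − 6Σd² / [n(n²−1)] = 1 − 6×36 / (8×63)
  = 1 − 216/504 = 1 − 0.4286 ≈ 0.571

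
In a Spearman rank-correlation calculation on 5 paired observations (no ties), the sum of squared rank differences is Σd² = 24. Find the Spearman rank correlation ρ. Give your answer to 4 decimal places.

-0.2000

ρ = 1 − 6Σd² / [n(n²−1)] = 1 − 6×24 / (5×24)
  = 1 − 144/120 = 1 − 1.20000 ≈ -0.2000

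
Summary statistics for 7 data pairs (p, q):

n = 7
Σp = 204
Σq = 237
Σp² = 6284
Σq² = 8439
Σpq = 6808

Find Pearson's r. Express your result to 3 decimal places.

-0.264

r = (nΣpq − ΣpΣq) / √[(nΣp² − (Σp)²)(nΣq² − (Σq)²)]
Numerator: 7×6808 − 204×237 = -692
Denominator: √[(43988 − 41616)(59073 − 56169)] = √[2372 × 2904] = 2624.5548
r = -692 / 2624.5548 ≈ -0.264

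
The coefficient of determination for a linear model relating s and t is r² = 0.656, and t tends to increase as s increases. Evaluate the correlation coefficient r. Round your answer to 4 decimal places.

0.8099

|r| = √0.656 = 0.8099
The association is positive, so r = 0.8099.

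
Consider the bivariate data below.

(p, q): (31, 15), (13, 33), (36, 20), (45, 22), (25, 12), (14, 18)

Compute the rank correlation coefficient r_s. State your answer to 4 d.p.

-0.0286

Rank p: 4, 1, 5, 6, 3, 2
Rank q: 2, 6, 4, 5, 1, 3
d = rank(p) − rank(q): 2, -5, 1, 1, 2, -1; Σd² = 36
ρ = 1 − 6Σd² / [n(n²−1)] = 1 − 6×36 / (6×35) = 1 − 216/210 ≈ -0.0286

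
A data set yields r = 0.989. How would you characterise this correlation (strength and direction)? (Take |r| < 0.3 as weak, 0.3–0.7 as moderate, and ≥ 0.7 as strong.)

r = 0.989 > 0 so the relationship is positive.
|r| = 0.989, which falls in the strong range.

strong positive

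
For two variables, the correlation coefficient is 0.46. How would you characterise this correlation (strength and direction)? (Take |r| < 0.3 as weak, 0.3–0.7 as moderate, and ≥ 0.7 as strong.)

r = 0.46 > 0 so the relationship is positive.
|r| = 0.46, which falls in the moderate range.

moderate positive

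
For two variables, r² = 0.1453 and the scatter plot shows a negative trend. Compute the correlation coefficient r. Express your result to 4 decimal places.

-0.3812

|r| = √0.1453 = 0.3812
The association is negative, so r = −0.3812.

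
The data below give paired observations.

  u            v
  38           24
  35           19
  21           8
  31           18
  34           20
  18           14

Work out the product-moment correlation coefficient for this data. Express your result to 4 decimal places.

n = 6, Σu = 177, Σv = 103, Σu² = 5551, Σv² = 1921, Σuv = 3235
nΣuv − ΣuΣv = 19410 − 18231 = 1179
nΣu² − (Σu)² = 33306 − 31329 = 1977; nΣv² − (Σv)² = 11526 − 10609 = 917
r = 1179 / √(1977 × 917) = 1179 / 1346.4431 ≈ 0.8756

0.8756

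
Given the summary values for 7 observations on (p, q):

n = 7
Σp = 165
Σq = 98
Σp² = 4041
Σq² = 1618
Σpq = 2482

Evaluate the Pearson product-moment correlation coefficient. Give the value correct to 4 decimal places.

0.8903

r = (nΣpq − ΣpΣq) / √[(nΣp² − (Σp)²)(nΣq² − (Σq)²)]
Numerator: 7×2482 − 165×98 = 1204
Denominator: √[(28287 − 27225)(11326 − 9604)] = √[1062 × 1722] = 1352.3180
r = 1204 / 1352.3180 ≈ 0.8903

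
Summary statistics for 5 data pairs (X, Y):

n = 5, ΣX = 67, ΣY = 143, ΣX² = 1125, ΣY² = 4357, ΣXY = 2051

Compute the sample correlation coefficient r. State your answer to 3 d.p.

0.547

r = (nΣXY − ΣXΣY) / √[(nΣX² − (ΣX)²)(nΣY² − (ΣY)²)]
Numerator: 5×2051 − 67×143 = 674
Denominator: √[(5625 − 4489)(21785 − 20449)] = √[1136 × 1336] = 1231.9481
r = 674 / 1231.9481 ≈ 0.547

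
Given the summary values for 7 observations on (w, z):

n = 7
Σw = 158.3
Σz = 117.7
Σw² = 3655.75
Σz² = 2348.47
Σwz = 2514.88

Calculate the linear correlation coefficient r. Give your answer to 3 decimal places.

r = (nΣwz − ΣwΣz) / √[(nΣw² − (Σw)²)(nΣz² − (Σz)²)]
Numerator: 7×2514.88 − 158.3×117.7 = -1027.75
Denominator: √[(25590.25 − 25058.89)(16439.29 − 13853.29)] = √[531.36 × 2586] = 1172.2188
r = -1027.75 / 1172.2188 ≈ -0.877

-0.877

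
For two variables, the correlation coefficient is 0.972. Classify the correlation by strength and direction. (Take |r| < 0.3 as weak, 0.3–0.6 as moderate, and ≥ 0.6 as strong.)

r = 0.972 > 0 so the relationship is positive.
|r| = 0.972, which falls in the strong range.

strong positive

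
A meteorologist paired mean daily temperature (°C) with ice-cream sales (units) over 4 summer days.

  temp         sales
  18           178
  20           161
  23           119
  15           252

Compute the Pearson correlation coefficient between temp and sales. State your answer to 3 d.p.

-0.979

n = 4, Σx = 76, Σy = 710, Σx² = 1478, Σy² = 135270, Σxy = 12941
nΣxy − ΣxΣy = 51764 − 53960 = -2196
nΣx² − (Σx)² = 5912 − 5776 = 136; nΣy² − (Σy)² = 541080 − 504100 = 36980
r = -2196 / √(136 × 36980) = -2196 / 2242.6056 ≈ -0.979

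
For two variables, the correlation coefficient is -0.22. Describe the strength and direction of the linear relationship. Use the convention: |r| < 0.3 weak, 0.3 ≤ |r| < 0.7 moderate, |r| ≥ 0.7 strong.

r = -0.22 < 0 so the relationship is negative.
|r| = 0.22, which falls in the weak range.

weak negative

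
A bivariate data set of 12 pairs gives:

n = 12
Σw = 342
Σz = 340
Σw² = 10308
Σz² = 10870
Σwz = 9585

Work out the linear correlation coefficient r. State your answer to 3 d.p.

-0.126

r = (nΣwz − ΣwΣz) / √[(nΣw² − (Σw)²)(nΣz² − (Σz)²)]
Numerator: 12×9585 − 342×340 = -1260
Denominator: √[(123696 − 116964)(130440 − 115600)] = √[6732 × 14840] = 9995.1428
r = -1260 / 9995.1428 ≈ -0.126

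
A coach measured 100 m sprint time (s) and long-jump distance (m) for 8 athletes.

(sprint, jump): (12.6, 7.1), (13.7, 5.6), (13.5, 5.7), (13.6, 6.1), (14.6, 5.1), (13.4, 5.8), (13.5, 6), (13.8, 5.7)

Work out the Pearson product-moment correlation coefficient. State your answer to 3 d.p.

n = 8, Σx = 108.7, Σy = 47.1, Σx² = 1479.07, Σy² = 279.61, Σxy = 637.93
nΣxy − ΣxΣy = 5103.44 − 5119.77 = -16.33
nΣx² − (Σx)² = 11832.56 − 11815.69 = 16.87; nΣy² − (Σy)² = 2236.88 − 2218.41 = 18.47
r = -16.33 / √(16.87 × 18.47) = -16.33 / 17.6519 ≈ -0.925

-0.925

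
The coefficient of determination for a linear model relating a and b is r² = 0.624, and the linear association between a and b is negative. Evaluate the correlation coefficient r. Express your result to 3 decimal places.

|r| = √0.624 = 0.790
The association is negative, so r = −0.790.

-0.790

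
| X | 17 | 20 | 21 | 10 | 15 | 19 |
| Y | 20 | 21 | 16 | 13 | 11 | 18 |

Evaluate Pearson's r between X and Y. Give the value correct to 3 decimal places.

n = 6, ΣX = 102, ΣY = 99, ΣX² = 1816, ΣY² = 1711, ΣXY = 1733
nΣXY − ΣXΣY = 10398 − 10098 = 300
nΣX² − (ΣX)² = 10896 − 10404 = 492; nΣY² − (ΣY)² = 10266 − 9801 = 465
r = 300 / √(492 × 465) = 300 / 478.3095 ≈ 0.627

0.627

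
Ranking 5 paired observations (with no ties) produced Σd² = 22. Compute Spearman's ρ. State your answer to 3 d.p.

ρ = 1 − 6Σd² / [n(n²−1)] = 1 − 6×22 / (5×24)
  = 1 − 132/120 = 1 − 1.1000 ≈ -0.100

-0.100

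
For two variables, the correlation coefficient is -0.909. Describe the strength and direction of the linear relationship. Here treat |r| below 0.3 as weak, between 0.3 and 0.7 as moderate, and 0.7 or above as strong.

r = -0.909 < 0 so the relationship is negative.
|r| = 0.909, which falls in the strong range.

strong negative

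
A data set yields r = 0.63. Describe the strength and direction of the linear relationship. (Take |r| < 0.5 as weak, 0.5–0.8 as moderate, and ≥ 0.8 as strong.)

r = 0.63 > 0 so the relationship is positive.
|r| = 0.63, which falls in the moderate range.

moderate positive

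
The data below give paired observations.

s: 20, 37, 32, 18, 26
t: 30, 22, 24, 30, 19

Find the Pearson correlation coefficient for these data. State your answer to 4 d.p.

n = 5, Σs = 133, Σt = 125, Σs² = 3793, Σt² = 3221, Σst = 3216
nΣst − ΣsΣt = 16080 − 16625 = -545
nΣs² − (Σs)² = 18965 − 17689 = 1276; nΣt² − (Σt)² = 16105 − 15625 = 480
r = -545 / √(1276 × 480) = -545 / 782.6110 ≈ -0.6964

-0.6964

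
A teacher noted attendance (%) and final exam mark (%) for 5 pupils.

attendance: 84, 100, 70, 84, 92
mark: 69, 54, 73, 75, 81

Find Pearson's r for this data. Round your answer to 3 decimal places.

n = 5, Σx = 430, Σy = 352, Σx² = 37476, Σy² = 25192, Σxy = 30058
nΣxy − ΣxΣy = 150290 − 151360 = -1070
nΣx² − (Σx)² = 187380 − 184900 = 2480; nΣy² − (Σy)² = 125960 − 123904 = 2056
r = -1070 / √(2480 × 2056) = -1070 / 2258.0700 ≈ -0.474

-0.474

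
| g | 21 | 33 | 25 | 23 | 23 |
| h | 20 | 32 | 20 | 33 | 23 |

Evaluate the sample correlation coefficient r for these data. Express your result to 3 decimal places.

0.531

n = 5, Σg = 125, Σh = 128, Σg² = 3213, Σh² = 3442, Σgh = 3264
nΣgh − ΣgΣh = 16320 − 16000 = 320
nΣg² − (Σg)² = 16065 − 15625 = 440; nΣh² − (Σh)² = 17210 − 16384 = 826
r = 320 / √(440 × 826) = 320 / 602.8599 ≈ 0.531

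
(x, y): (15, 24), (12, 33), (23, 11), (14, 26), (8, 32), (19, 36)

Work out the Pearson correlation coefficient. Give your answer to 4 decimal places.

-0.6050

n = 6, Σx = 91, Σy = 162, Σx² = 1519, Σy² = 4782, Σxy = 2313
nΣxy − ΣxΣy = 13878 − 14742 = -864
nΣx² − (Σx)² = 9114 − 8281 = 833; nΣy² − (Σy)² = 28692 − 26244 = 2448
r = -864 / √(833 × 2448) = -864 / 1428.0000 ≈ -0.6050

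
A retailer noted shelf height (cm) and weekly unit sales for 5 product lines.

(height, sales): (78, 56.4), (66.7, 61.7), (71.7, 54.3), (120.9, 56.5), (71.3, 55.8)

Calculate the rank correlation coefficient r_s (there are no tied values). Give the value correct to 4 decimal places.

-0.1000

Rank height: 4, 1, 3, 5, 2
Rank sales: 3, 5, 1, 4, 2
d = rank(height) − rank(sales): 1, -4, 2, 1, 0; Σd² = 22
ρ = 1 − 6Σd² / [n(n²−1)] = 1 − 6×22 / (5×24) = 1 − 132/120 ≈ -0.1000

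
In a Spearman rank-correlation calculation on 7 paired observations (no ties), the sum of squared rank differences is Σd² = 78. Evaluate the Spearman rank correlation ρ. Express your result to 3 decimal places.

-0.393

ρ = 1 − 6Σd² / [n(n²−1)] = 1 − 6×78 / (7×48)
  = 1 − 468/336 = 1 − 1.3929 ≈ -0.393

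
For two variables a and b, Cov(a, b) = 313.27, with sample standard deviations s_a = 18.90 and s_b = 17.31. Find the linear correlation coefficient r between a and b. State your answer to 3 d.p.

r = Cov(a,b) / (s_a · s_b) = 313.27 / (18.90 × 17.31)
  = 313.27 / 327.1590 ≈ 0.958

0.958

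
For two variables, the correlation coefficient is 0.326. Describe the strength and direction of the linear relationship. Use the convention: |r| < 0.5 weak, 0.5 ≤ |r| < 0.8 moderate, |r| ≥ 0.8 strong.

weak positive

r = 0.326 > 0 so the relationship is positive.
|r| = 0.326, which falls in the weak range.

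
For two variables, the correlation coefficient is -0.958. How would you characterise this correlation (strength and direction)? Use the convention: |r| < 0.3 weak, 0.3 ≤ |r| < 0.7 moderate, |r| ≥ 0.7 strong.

strong negative

r = -0.958 < 0 so the relationship is negative.
|r| = 0.958, which falls in the strong range.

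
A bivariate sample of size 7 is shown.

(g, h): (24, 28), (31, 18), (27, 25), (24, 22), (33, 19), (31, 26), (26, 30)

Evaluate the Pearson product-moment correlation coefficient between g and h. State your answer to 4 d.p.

n = 7, Σg = 196, Σh = 168, Σg² = 5568, Σh² = 4154, Σgh = 4646
nΣgh − ΣgΣh = 32522 − 32928 = -406
nΣg² − (Σg)² = 38976 − 38416 = 560; nΣh² − (Σh)² = 29078 − 28224 = 854
r = -406 / √(560 × 854) = -406 / 691.5490 ≈ -0.5871

-0.5871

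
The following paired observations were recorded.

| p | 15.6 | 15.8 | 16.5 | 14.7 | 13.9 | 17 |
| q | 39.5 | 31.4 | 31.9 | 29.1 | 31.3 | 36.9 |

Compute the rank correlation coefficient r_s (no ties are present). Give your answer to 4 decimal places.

0.6000

Rank p: 3, 4, 5, 2, 1, 6
Rank q: 6, 3, 4, 1, 2, 5
d = rank(p) − rank(q): -3, 1, 1, 1, -1, 1; Σd² = 14
ρ = 1 − 6Σd² / [n(n²−1)] = 1 − 6×14 / (6×35) = 1 − 84/210 ≈ 0.6000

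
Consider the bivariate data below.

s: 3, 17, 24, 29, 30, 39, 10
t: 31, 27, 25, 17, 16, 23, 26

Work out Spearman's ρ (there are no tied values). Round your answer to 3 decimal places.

-0.857

Rank s: 1, 3, 4, 5, 6, 7, 2
Rank t: 7, 6, 4, 2, 1, 3, 5
d = rank(s) − rank(t): -6, -3, 0, 3, 5, 4, -3; Σd² = 104
ρ = 1 − 6Σd² / [n(n²−1)] = 1 − 6×104 / (7×48) = 1 − 624/336 ≈ -0.857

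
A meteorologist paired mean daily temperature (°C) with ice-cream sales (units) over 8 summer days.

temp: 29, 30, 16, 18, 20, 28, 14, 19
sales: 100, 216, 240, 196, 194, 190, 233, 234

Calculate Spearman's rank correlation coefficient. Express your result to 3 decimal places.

-0.619

Rank temp: 7, 8, 2, 3, 5, 6, 1, 4
Rank sales: 1, 5, 8, 4, 3, 2, 6, 7
d = rank(temp) − rank(sales): 6, 3, -6, -1, 2, 4, -5, -3; Σd² = 136
ρ = 1 − 6Σd² / [n(n²−1)] = 1 − 6×136 / (8×63) = 1 − 816/504 ≈ -0.619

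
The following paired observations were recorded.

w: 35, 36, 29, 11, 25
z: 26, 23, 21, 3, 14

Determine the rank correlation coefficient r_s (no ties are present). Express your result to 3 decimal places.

Rank w: 4, 5, 3, 1, 2
Rank z: 5, 4, 3, 1, 2
d = rank(w) − rank(z): -1, 1, 0, 0, 0; Σd² = 2
ρ = 1 − 6Σd² / [n(n²−1)] = 1 − 6×2 / (5×24) = 1 − 12/120 ≈ 0.900

0.900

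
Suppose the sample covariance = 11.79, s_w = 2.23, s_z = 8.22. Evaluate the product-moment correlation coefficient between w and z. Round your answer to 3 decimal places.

r = Cov(w,z) / (s_w · s_z) = 11.79 / (2.23 × 8.22)
  = 11.79 / 18.3306 ≈ 0.643

0.643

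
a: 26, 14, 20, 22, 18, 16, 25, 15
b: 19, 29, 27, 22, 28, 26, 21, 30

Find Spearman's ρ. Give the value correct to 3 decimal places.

-0.905

Rank a: 8, 1, 5, 6, 4, 3, 7, 2
Rank b: 1, 7, 5, 3, 6, 4, 2, 8
d = rank(a) − rank(b): 7, -6, 0, 3, -2, -1, 5, -6; Σd² = 160
ρ = 1 − 6Σd² / [n(n²−1)] = 1 − 6×160 / (8×63) = 1 − 960/504 ≈ -0.905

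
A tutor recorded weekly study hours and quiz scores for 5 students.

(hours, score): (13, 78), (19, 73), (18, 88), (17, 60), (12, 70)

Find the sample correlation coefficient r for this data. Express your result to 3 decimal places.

0.115

n = 5, Σx = 79, Σy = 369, Σx² = 1287, Σy² = 27657, Σxy = 5845
nΣxy − ΣxΣy = 29225 − 29151 = 74
nΣx² − (Σx)² = 6435 − 6241 = 194; nΣy² − (Σy)² = 138285 − 136161 = 2124
r = 74 / √(194 × 2124) = 74 / 641.9159 ≈ 0.115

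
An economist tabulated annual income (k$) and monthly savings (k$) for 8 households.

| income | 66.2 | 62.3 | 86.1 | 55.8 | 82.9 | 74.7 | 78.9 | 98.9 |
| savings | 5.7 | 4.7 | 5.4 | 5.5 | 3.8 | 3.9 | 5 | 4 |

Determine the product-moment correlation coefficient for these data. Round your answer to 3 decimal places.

-0.518

n = 8, Σx = 605.8, Σy = 38, Σx² = 47249.5, Σy² = 184.64, Σxy = 2838.44
nΣxy − ΣxΣy = 22707.52 − 23020.4 = -312.88
nΣx² − (Σx)² = 377996 − 366993.64 = 11002.36; nΣy² − (Σy)² = 1477.12 − 1444 = 33.12
r = -312.88 / √(11002.36 × 33.12) = -312.88 / 603.6540 ≈ -0.518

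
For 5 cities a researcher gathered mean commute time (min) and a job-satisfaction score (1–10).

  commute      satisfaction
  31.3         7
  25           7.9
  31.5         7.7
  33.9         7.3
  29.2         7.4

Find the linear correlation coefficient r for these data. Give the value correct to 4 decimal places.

n = 5, Σx = 150.9, Σy = 37.3, Σx² = 4598.79, Σy² = 278.75, Σxy = 1122.7
nΣxy − ΣxΣy = 5613.5 − 5628.57 = -15.07
nΣx² − (Σx)² = 22993.95 − 22770.81 = 223.14; nΣy² − (Σy)² = 1393.75 − 1391.29 = 2.46
r = -15.07 / √(223.14 × 2.46) = -15.07 / 23.4291 ≈ -0.6432

-0.6432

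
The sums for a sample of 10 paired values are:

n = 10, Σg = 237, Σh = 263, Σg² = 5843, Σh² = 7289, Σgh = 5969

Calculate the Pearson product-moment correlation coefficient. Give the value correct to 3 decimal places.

-0.911

r = (nΣgh − ΣgΣh) / √[(nΣg² − (Σg)²)(nΣh² − (Σh)²)]
Numerator: 10×5969 − 237×263 = -2641
Denominator: √[(58430 − 56169)(72890 − 69169)] = √[2261 × 3721] = 2900.5484
r = -2641 / 2900.5484 ≈ -0.911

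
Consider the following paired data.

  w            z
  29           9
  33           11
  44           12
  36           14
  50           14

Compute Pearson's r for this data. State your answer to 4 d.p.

0.7207

n = 5, Σw = 192, Σz = 60, Σw² = 7662, Σz² = 738, Σwz = 2356
nΣwz − ΣwΣz = 11780 − 11520 = 260
nΣw² − (Σw)² = 38310 − 36864 = 1446; nΣz² − (Σz)² = 3690 − 3600 = 90
r = 260 / √(1446 × 90) = 260 / 360.7492 ≈ 0.7207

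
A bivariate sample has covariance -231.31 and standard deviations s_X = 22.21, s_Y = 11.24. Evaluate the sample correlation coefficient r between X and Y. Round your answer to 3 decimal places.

r = Cov(X,Y) / (s_X · s_Y) = -231.31 / (22.21 × 11.24)
  = -231.31 / 249.6404 ≈ -0.927

-0.927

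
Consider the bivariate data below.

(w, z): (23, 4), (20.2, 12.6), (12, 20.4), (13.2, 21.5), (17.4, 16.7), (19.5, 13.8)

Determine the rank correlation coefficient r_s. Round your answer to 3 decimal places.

Rank w: 6, 5, 1, 2, 3, 4
Rank z: 1, 2, 5, 6, 4, 3
d = rank(w) − rank(z): 5, 3, -4, -4, -1, 1; Σd² = 68
ρ = 1 − 6Σd² / [n(n²−1)] = 1 − 6×68 / (6×35) = 1 − 408/210 ≈ -0.943

-0.943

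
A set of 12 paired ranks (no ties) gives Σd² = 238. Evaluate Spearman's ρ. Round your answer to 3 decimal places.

ρ = 1 − 6Σd² / [n(n²−1)] = 1 − 6×238 / (12×143)
  = 1 − 1428/1716 = 1 − 0.8322 ≈ 0.168

0.168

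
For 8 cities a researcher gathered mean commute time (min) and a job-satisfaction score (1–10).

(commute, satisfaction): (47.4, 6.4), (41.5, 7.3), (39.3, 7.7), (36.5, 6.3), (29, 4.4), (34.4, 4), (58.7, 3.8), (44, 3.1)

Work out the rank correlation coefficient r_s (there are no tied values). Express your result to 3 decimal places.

-0.143

Rank commute: 7, 5, 4, 3, 1, 2, 8, 6
Rank satisfaction: 6, 7, 8, 5, 4, 3, 2, 1
d = rank(commute) − rank(satisfaction): 1, -2, -4, -2, -3, -1, 6, 5; Σd² = 96
ρ = 1 − 6Σd² / [n(n²−1)] = 1 − 6×96 / (8×63) = 1 − 576/504 ≈ -0.143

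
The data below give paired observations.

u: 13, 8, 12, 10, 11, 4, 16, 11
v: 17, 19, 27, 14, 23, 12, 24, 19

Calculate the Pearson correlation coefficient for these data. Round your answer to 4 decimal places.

n = 8, Σu = 85, Σv = 155, Σu² = 991, Σv² = 3185, Σuv = 1731
nΣuv − ΣuΣv = 13848 − 13175 = 673
nΣu² − (Σu)² = 7928 − 7225 = 703; nΣv² − (Σv)² = 25480 − 24025 = 1455
r = 673 / √(703 × 1455) = 673 / 1011.3679 ≈ 0.6654

0.6654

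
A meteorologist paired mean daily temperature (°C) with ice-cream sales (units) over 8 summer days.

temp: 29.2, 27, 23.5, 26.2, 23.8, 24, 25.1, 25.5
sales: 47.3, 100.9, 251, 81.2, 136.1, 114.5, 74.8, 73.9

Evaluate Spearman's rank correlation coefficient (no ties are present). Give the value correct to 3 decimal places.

Rank temp: 8, 7, 1, 6, 2, 3, 4, 5
Rank sales: 1, 5, 8, 4, 7, 6, 3, 2
d = rank(temp) − rank(sales): 7, 2, -7, 2, -5, -3, 1, 3; Σd² = 150
ρ = 1 − 6Σd² / [n(n²−1)] = 1 − 6×150 / (8×63) = 1 − 900/504 ≈ -0.786

-0.786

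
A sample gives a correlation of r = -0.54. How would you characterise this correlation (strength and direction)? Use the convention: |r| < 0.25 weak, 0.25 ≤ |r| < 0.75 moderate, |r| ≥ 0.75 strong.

moderate negative

r = -0.54 < 0 so the relationship is negative.
|r| = 0.54, which falls in the moderate range.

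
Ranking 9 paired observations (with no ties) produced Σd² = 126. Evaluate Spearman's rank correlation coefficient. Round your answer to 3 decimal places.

-0.050

ρ = 1 − 6Σd² / [n(n²−1)] = 1 − 6×126 / (9×80)
  = 1 − 756/720 = 1 − 1.0500 ≈ -0.050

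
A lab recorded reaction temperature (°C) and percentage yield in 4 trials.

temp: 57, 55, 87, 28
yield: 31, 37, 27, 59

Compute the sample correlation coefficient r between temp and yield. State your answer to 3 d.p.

-0.907

n = 4, Σx = 227, Σy = 154, Σx² = 14627, Σy² = 6540, Σxy = 7803
nΣxy − ΣxΣy = 31212 − 34958 = -3746
nΣx² − (Σx)² = 58508 − 51529 = 6979; nΣy² − (Σy)² = 26160 − 23716 = 2444
r = -3746 / √(6979 × 2444) = -3746 / 4129.9729 ≈ -0.907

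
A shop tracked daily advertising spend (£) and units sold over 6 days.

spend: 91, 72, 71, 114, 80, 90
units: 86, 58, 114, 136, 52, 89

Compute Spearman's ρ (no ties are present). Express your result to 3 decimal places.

0.314

Rank spend: 5, 2, 1, 6, 3, 4
Rank units: 3, 2, 5, 6, 1, 4
d = rank(spend) − rank(units): 2, 0, -4, 0, 2, 0; Σd² = 24
ρ = 1 − 6Σd² / [n(n²−1)] = 1 − 6×24 / (6×35) = 1 − 144/210 ≈ 0.314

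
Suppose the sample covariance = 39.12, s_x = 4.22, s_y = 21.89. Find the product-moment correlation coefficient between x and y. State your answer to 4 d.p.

0.4235

r = Cov(x,y) / (s_x · s_y) = 39.12 / (4.22 × 21.89)
  = 39.12 / 92.3758 ≈ 0.4235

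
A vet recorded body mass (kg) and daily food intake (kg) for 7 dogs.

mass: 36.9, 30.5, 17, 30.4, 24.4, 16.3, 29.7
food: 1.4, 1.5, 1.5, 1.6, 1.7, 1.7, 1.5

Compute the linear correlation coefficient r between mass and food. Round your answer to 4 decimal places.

n = 7, Σx = 185.2, Σy = 10.9, Σx² = 5248.16, Σy² = 17.05, Σxy = 285.29
nΣxy − ΣxΣy = 1997.03 − 2018.68 = -21.65
nΣx² − (Σx)² = 36737.12 − 34299.04 = 2438.08; nΣy² − (Σy)² = 119.35 − 118.81 = 0.54
r = -21.65 / √(2438.08 × 0.54) = -21.65 / 36.2845 ≈ -0.5967

-0.5967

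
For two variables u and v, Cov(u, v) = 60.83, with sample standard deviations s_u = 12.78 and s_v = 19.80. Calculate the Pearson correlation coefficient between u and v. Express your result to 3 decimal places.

r = Cov(u,v) / (s_u · s_v) = 60.83 / (12.78 × 19.80)
  = 60.83 / 253.0440 ≈ 0.240

0.240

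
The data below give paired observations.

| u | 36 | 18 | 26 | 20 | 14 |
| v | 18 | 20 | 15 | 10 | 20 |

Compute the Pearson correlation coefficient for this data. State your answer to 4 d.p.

n = 5, Σu = 114, Σv = 83, Σu² = 2892, Σv² = 1449, Σuv = 1878
nΣuv − ΣuΣv = 9390 − 9462 = -72
nΣu² − (Σu)² = 14460 − 12996 = 1464; nΣv² − (Σv)² = 7245 − 6889 = 356
r = -72 / √(1464 × 356) = -72 / 721.9307 ≈ -0.0997

-0.0997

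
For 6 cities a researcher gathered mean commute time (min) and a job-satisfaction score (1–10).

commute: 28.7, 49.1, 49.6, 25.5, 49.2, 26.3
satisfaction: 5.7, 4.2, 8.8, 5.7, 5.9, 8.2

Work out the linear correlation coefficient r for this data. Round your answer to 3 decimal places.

-0.074

n = 6, Σx = 228.4, Σy = 38.5, Σx² = 9457.24, Σy² = 262.11, Σxy = 1457.58
nΣxy − ΣxΣy = 8745.48 − 8793.4 = -47.92
nΣx² − (Σx)² = 56743.44 − 52166.56 = 4576.88; nΣy² − (Σy)² = 1572.66 − 1482.25 = 90.41
r = -47.92 / √(4576.88 × 90.41) = -47.92 / 643.2696 ≈ -0.074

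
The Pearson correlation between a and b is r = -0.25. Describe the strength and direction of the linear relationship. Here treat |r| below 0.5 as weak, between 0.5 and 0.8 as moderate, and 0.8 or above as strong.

r = -0.25 < 0 so the relationship is negative.
|r| = 0.25, which falls in the weak range.

weak negative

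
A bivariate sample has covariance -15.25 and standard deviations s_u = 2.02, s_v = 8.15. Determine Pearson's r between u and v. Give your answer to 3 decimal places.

-0.926

r = Cov(u,v) / (s_u · s_v) = -15.25 / (2.02 × 8.15)
  = -15.25 / 16.4630 ≈ -0.926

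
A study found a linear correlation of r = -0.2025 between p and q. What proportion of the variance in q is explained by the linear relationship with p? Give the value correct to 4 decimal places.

r² = (-0.2025)² = 0.0410

0.0410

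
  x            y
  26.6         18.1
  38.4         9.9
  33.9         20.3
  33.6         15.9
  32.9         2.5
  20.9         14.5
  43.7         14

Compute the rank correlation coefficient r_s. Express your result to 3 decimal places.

-0.179

Rank x: 2, 6, 5, 4, 3, 1, 7
Rank y: 6, 2, 7, 5, 1, 4, 3
d = rank(x) − rank(y): -4, 4, -2, -1, 2, -3, 4; Σd² = 66
ρ = 1 − 6Σd² / [n(n²−1)] = 1 − 6×66 / (7×48) = 1 − 396/336 ≈ -0.179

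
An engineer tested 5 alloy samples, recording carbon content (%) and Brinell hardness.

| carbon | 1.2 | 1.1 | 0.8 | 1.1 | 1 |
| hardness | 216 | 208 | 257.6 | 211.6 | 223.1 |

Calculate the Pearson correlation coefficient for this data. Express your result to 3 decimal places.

n = 5, Σx = 5.2, Σy = 1116.3, Σx² = 5.5, Σy² = 250825.93, Σxy = 1149.94
nΣxy − ΣxΣy = 5749.7 − 5804.76 = -55.06
nΣx² − (Σx)² = 27.5 − 27.04 = 0.46; nΣy² − (Σy)² = 1254129.65 − 1246125.69 = 8003.96
r = -55.06 / √(0.46 × 8003.96) = -55.06 / 60.6780 ≈ -0.907

-0.907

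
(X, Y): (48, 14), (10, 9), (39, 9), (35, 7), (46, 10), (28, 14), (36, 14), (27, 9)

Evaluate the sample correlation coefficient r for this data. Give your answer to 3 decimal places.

n = 8, ΣX = 269, ΣY = 86, ΣX² = 10075, ΣY² = 980, ΣXY = 2957
nΣXY − ΣXΣY = 23656 − 23134 = 522
nΣX² − (ΣX)² = 80600 − 72361 = 8239; nΣY² − (ΣY)² = 7840 − 7396 = 444
r = 522 / √(8239 × 444) = 522 / 1912.6202 ≈ 0.273

0.273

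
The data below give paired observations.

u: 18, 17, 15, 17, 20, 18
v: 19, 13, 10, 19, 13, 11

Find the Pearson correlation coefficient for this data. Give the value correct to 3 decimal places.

n = 6, Σu = 105, Σv = 85, Σu² = 1851, Σv² = 1281, Σuv = 1494
nΣuv − ΣuΣv = 8964 − 8925 = 39
nΣu² − (Σu)² = 11106 − 11025 = 81; nΣv² − (Σv)² = 7686 − 7225 = 461
r = 39 / √(81 × 461) = 39 / 193.2382 ≈ 0.202

0.202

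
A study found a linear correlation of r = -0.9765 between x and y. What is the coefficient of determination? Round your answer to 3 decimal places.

r² = (-0.9765)² = 0.954

0.954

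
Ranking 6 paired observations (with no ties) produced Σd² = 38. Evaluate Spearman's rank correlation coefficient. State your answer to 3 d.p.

ρ = 1 − 6Σd² / [n(n²−1)] = 1 − 6×38 / (6×35)
  = 1 − 228/210 = 1 − 1.0857 ≈ -0.086

-0.086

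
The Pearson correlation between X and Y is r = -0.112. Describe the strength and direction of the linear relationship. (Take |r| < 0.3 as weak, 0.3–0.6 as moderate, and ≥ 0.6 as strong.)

r = -0.112 < 0 so the relationship is negative.
|r| = 0.112, which falls in the weak range.

weak negative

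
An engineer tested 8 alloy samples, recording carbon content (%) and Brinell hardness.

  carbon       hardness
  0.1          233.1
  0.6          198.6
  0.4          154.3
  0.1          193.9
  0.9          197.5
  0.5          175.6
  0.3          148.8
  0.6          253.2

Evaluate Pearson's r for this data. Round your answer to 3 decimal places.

n = 8, Σx = 3.5, Σy = 1555, Σx² = 2.05, Σy² = 311276.56, Σxy = 685.69
nΣxy − ΣxΣy = 5485.52 − 5442.5 = 43.02
nΣx² − (Σx)² = 16.4 − 12.25 = 4.15; nΣy² − (Σy)² = 2490212.48 − 2418025 = 72187.48
r = 43.02 / √(4.15 × 72187.48) = 43.02 / 547.3372 ≈ 0.079

0.079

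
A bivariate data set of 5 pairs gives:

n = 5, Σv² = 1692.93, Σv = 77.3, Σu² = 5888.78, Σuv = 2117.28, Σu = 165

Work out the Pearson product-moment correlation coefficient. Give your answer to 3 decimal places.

r = (nΣuv − ΣuΣv) / √[(nΣu² − (Σu)²)(nΣv² − (Σv)²)]
Numerator: 5×2117.28 − 165×77.3 = -2168.1
Denominator: √[(29443.9 − 27225)(8464.65 − 5975.29)] = √[2218.9 × 2489.36] = 2350.2427
r = -2168.1 / 2350.2427 ≈ -0.923

-0.923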